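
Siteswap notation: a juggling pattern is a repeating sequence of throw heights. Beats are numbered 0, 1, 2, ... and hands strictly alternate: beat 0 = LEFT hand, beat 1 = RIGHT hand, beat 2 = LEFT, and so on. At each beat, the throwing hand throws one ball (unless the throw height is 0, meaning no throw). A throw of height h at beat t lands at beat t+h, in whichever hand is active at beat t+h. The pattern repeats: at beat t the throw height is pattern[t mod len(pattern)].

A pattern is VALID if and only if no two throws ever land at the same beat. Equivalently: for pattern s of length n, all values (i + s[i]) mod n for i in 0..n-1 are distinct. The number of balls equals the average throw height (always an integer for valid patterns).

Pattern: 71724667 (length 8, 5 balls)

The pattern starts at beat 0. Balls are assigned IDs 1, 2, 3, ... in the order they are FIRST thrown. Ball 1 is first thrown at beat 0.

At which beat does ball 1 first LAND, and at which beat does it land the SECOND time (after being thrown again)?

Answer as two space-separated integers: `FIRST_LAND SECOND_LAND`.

Beat 0 (L): throw ball1 h=7 -> lands@7:R; in-air after throw: [b1@7:R]
Beat 1 (R): throw ball2 h=1 -> lands@2:L; in-air after throw: [b2@2:L b1@7:R]
Beat 2 (L): throw ball2 h=7 -> lands@9:R; in-air after throw: [b1@7:R b2@9:R]
Beat 3 (R): throw ball3 h=2 -> lands@5:R; in-air after throw: [b3@5:R b1@7:R b2@9:R]
Beat 4 (L): throw ball4 h=4 -> lands@8:L; in-air after throw: [b3@5:R b1@7:R b4@8:L b2@9:R]
Beat 5 (R): throw ball3 h=6 -> lands@11:R; in-air after throw: [b1@7:R b4@8:L b2@9:R b3@11:R]
Beat 6 (L): throw ball5 h=6 -> lands@12:L; in-air after throw: [b1@7:R b4@8:L b2@9:R b3@11:R b5@12:L]
Beat 7 (R): throw ball1 h=7 -> lands@14:L; in-air after throw: [b4@8:L b2@9:R b3@11:R b5@12:L b1@14:L]
Beat 8 (L): throw ball4 h=7 -> lands@15:R; in-air after throw: [b2@9:R b3@11:R b5@12:L b1@14:L b4@15:R]
Beat 9 (R): throw ball2 h=1 -> lands@10:L; in-air after throw: [b2@10:L b3@11:R b5@12:L b1@14:L b4@15:R]
Beat 10 (L): throw ball2 h=7 -> lands@17:R; in-air after throw: [b3@11:R b5@12:L b1@14:L b4@15:R b2@17:R]
Beat 11 (R): throw ball3 h=2 -> lands@13:R; in-air after throw: [b5@12:L b3@13:R b1@14:L b4@15:R b2@17:R]
Beat 12 (L): throw ball5 h=4 -> lands@16:L; in-air after throw: [b3@13:R b1@14:L b4@15:R b5@16:L b2@17:R]
Beat 13 (R): throw ball3 h=6 -> lands@19:R; in-air after throw: [b1@14:L b4@15:R b5@16:L b2@17:R b3@19:R]
Ball 1: thrown@0 h=7 -> first land @7; rethrown@7 h=7 -> second land @14

Answer: 7 14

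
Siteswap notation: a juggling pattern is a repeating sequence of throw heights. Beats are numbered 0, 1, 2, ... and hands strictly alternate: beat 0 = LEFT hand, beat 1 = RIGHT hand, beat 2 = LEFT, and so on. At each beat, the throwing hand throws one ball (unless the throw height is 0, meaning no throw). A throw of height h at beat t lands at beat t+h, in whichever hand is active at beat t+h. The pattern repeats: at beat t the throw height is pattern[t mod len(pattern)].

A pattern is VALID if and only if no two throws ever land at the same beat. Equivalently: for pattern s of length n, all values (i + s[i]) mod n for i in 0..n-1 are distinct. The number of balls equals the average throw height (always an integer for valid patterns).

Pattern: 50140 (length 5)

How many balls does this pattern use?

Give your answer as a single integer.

Pattern = [5, 0, 1, 4, 0], length n = 5
  position 0: throw height = 5, running sum = 5
  position 1: throw height = 0, running sum = 5
  position 2: throw height = 1, running sum = 6
  position 3: throw height = 4, running sum = 10
  position 4: throw height = 0, running sum = 10
Total sum = 10; balls = sum / n = 10 / 5 = 2

Answer: 2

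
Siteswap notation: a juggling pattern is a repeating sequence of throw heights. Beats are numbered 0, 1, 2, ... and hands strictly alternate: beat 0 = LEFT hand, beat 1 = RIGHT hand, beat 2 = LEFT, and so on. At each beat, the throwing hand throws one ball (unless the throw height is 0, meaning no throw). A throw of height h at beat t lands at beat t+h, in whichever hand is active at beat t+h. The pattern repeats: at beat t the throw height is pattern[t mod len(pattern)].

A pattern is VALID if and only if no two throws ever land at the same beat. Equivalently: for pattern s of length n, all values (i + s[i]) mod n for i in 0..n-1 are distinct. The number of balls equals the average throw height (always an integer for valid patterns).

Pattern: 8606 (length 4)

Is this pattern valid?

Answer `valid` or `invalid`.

Answer: valid

Derivation:
i=0: (i + s[i]) mod n = (0 + 8) mod 4 = 0
i=1: (i + s[i]) mod n = (1 + 6) mod 4 = 3
i=2: (i + s[i]) mod n = (2 + 0) mod 4 = 2
i=3: (i + s[i]) mod n = (3 + 6) mod 4 = 1
Residues: [0, 3, 2, 1], distinct: True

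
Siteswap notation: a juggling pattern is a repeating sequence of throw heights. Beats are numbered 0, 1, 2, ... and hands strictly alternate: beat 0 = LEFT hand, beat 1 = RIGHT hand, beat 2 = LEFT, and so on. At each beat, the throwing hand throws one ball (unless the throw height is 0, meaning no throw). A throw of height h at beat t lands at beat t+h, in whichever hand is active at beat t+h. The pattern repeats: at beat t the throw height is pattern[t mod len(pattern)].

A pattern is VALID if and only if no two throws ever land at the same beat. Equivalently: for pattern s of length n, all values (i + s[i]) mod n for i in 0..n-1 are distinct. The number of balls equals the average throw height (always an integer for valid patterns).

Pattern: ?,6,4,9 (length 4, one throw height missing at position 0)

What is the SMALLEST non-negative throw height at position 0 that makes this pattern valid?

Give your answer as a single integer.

Answer: 1

Derivation:
i=0: s[i]=? (unknown)
i=1: (1 + 6) mod 4 = 3
i=2: (2 + 4) mod 4 = 2
i=3: (3 + 9) mod 4 = 0
Known residues: [0, 2, 3]; need a permutation of 0..3, so missing residue r = 1
Need (0 + s) mod 4 = 1; smallest s = (1 - 0) mod 4 = 1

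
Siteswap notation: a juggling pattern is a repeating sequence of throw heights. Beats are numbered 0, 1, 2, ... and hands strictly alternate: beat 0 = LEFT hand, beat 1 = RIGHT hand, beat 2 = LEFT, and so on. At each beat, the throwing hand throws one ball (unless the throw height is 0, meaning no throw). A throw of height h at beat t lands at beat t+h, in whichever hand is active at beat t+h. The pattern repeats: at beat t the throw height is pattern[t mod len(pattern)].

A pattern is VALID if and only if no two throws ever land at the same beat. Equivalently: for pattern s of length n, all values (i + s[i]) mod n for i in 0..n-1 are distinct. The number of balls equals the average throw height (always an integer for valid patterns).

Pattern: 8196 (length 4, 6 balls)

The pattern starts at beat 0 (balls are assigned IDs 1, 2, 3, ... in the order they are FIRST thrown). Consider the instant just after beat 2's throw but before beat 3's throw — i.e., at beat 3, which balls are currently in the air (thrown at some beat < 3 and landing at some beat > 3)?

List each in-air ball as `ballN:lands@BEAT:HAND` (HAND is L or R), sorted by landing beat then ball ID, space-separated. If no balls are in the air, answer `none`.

Beat 0 (L): throw ball1 h=8 -> lands@8:L; in-air after throw: [b1@8:L]
Beat 1 (R): throw ball2 h=1 -> lands@2:L; in-air after throw: [b2@2:L b1@8:L]
Beat 2 (L): throw ball2 h=9 -> lands@11:R; in-air after throw: [b1@8:L b2@11:R]
Beat 3 (R): throw ball3 h=6 -> lands@9:R; in-air after throw: [b1@8:L b3@9:R b2@11:R]

Answer: ball1:lands@8:L ball2:lands@11:R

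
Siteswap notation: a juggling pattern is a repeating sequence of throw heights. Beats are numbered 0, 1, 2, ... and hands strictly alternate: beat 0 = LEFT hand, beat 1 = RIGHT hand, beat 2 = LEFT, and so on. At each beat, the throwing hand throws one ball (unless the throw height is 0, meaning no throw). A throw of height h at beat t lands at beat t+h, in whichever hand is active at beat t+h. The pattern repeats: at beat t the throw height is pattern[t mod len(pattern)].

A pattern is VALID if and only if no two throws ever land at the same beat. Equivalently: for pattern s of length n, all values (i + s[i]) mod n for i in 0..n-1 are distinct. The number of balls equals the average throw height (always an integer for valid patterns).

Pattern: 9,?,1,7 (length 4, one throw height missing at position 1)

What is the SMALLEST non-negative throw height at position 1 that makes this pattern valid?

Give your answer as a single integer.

i=0: (0 + 9) mod 4 = 1
i=1: s[i]=? (unknown)
i=2: (2 + 1) mod 4 = 3
i=3: (3 + 7) mod 4 = 2
Known residues: [1, 2, 3]; need a permutation of 0..3, so missing residue r = 0
Need (1 + s) mod 4 = 0; smallest s = (0 - 1) mod 4 = 3

Answer: 3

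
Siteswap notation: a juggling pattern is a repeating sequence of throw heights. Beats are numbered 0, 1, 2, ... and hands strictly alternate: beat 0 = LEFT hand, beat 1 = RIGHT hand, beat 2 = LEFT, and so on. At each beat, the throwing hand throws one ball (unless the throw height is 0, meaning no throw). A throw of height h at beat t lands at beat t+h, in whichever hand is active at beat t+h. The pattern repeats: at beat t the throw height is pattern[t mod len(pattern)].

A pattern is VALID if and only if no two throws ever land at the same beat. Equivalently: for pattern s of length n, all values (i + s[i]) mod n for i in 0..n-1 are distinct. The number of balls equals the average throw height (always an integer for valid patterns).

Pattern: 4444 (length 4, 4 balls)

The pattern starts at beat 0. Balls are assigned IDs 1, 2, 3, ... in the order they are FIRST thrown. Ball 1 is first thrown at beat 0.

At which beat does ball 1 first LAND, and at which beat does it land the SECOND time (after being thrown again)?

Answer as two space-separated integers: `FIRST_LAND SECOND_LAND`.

Beat 0 (L): throw ball1 h=4 -> lands@4:L; in-air after throw: [b1@4:L]
Beat 1 (R): throw ball2 h=4 -> lands@5:R; in-air after throw: [b1@4:L b2@5:R]
Beat 2 (L): throw ball3 h=4 -> lands@6:L; in-air after throw: [b1@4:L b2@5:R b3@6:L]
Beat 3 (R): throw ball4 h=4 -> lands@7:R; in-air after throw: [b1@4:L b2@5:R b3@6:L b4@7:R]
Beat 4 (L): throw ball1 h=4 -> lands@8:L; in-air after throw: [b2@5:R b3@6:L b4@7:R b1@8:L]
Beat 5 (R): throw ball2 h=4 -> lands@9:R; in-air after throw: [b3@6:L b4@7:R b1@8:L b2@9:R]
Beat 6 (L): throw ball3 h=4 -> lands@10:L; in-air after throw: [b4@7:R b1@8:L b2@9:R b3@10:L]
Beat 7 (R): throw ball4 h=4 -> lands@11:R; in-air after throw: [b1@8:L b2@9:R b3@10:L b4@11:R]
Beat 8 (L): throw ball1 h=4 -> lands@12:L; in-air after throw: [b2@9:R b3@10:L b4@11:R b1@12:L]
Ball 1: thrown@0 h=4 -> first land @4; rethrown@4 h=4 -> second land @8

Answer: 4 8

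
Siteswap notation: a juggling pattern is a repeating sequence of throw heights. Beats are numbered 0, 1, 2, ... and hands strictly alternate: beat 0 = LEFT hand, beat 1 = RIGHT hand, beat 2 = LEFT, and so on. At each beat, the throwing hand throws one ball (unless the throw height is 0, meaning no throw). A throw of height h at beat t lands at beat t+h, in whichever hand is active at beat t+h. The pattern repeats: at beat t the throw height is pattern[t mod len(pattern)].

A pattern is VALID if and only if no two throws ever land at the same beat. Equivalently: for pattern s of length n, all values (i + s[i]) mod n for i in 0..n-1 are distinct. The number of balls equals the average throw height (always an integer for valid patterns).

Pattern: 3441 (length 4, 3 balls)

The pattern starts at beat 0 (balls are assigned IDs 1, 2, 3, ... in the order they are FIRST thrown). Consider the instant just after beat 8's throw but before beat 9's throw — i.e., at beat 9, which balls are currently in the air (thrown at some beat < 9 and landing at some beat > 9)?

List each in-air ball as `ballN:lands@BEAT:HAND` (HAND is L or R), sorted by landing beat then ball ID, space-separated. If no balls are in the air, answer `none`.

Answer: ball3:lands@10:L ball1:lands@11:R

Derivation:
Beat 0 (L): throw ball1 h=3 -> lands@3:R; in-air after throw: [b1@3:R]
Beat 1 (R): throw ball2 h=4 -> lands@5:R; in-air after throw: [b1@3:R b2@5:R]
Beat 2 (L): throw ball3 h=4 -> lands@6:L; in-air after throw: [b1@3:R b2@5:R b3@6:L]
Beat 3 (R): throw ball1 h=1 -> lands@4:L; in-air after throw: [b1@4:L b2@5:R b3@6:L]
Beat 4 (L): throw ball1 h=3 -> lands@7:R; in-air after throw: [b2@5:R b3@6:L b1@7:R]
Beat 5 (R): throw ball2 h=4 -> lands@9:R; in-air after throw: [b3@6:L b1@7:R b2@9:R]
Beat 6 (L): throw ball3 h=4 -> lands@10:L; in-air after throw: [b1@7:R b2@9:R b3@10:L]
Beat 7 (R): throw ball1 h=1 -> lands@8:L; in-air after throw: [b1@8:L b2@9:R b3@10:L]
Beat 8 (L): throw ball1 h=3 -> lands@11:R; in-air after throw: [b2@9:R b3@10:L b1@11:R]
Beat 9 (R): throw ball2 h=4 -> lands@13:R; in-air after throw: [b3@10:L b1@11:R b2@13:R]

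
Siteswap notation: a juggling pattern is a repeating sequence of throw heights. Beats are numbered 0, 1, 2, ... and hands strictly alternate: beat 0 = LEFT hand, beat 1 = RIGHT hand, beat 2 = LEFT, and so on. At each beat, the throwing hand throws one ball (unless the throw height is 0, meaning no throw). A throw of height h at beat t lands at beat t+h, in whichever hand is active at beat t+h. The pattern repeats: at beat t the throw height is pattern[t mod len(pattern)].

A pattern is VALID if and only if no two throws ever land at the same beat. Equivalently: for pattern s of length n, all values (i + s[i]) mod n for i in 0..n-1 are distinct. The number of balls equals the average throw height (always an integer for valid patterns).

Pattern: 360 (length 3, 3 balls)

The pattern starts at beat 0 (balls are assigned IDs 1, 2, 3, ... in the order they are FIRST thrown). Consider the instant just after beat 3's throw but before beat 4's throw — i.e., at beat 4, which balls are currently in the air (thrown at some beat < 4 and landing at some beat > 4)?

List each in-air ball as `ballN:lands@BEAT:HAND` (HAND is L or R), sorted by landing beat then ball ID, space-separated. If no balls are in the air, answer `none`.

Answer: ball1:lands@6:L ball2:lands@7:R

Derivation:
Beat 0 (L): throw ball1 h=3 -> lands@3:R; in-air after throw: [b1@3:R]
Beat 1 (R): throw ball2 h=6 -> lands@7:R; in-air after throw: [b1@3:R b2@7:R]
Beat 3 (R): throw ball1 h=3 -> lands@6:L; in-air after throw: [b1@6:L b2@7:R]
Beat 4 (L): throw ball3 h=6 -> lands@10:L; in-air after throw: [b1@6:L b2@7:R b3@10:L]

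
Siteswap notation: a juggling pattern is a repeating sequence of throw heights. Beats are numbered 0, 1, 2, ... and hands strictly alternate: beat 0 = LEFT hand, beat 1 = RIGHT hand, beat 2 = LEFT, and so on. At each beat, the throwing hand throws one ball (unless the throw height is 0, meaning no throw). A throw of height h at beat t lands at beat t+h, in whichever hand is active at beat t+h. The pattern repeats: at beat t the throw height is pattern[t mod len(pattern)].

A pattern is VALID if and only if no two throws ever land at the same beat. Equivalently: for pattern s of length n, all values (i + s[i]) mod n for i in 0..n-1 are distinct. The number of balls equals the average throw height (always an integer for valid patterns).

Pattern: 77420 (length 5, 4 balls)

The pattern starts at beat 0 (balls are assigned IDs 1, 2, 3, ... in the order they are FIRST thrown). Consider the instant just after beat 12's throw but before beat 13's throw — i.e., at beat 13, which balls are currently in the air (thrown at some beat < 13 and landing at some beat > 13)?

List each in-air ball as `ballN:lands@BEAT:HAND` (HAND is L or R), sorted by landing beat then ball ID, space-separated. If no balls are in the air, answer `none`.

Beat 0 (L): throw ball1 h=7 -> lands@7:R; in-air after throw: [b1@7:R]
Beat 1 (R): throw ball2 h=7 -> lands@8:L; in-air after throw: [b1@7:R b2@8:L]
Beat 2 (L): throw ball3 h=4 -> lands@6:L; in-air after throw: [b3@6:L b1@7:R b2@8:L]
Beat 3 (R): throw ball4 h=2 -> lands@5:R; in-air after throw: [b4@5:R b3@6:L b1@7:R b2@8:L]
Beat 5 (R): throw ball4 h=7 -> lands@12:L; in-air after throw: [b3@6:L b1@7:R b2@8:L b4@12:L]
Beat 6 (L): throw ball3 h=7 -> lands@13:R; in-air after throw: [b1@7:R b2@8:L b4@12:L b3@13:R]
Beat 7 (R): throw ball1 h=4 -> lands@11:R; in-air after throw: [b2@8:L b1@11:R b4@12:L b3@13:R]
Beat 8 (L): throw ball2 h=2 -> lands@10:L; in-air after throw: [b2@10:L b1@11:R b4@12:L b3@13:R]
Beat 10 (L): throw ball2 h=7 -> lands@17:R; in-air after throw: [b1@11:R b4@12:L b3@13:R b2@17:R]
Beat 11 (R): throw ball1 h=7 -> lands@18:L; in-air after throw: [b4@12:L b3@13:R b2@17:R b1@18:L]
Beat 12 (L): throw ball4 h=4 -> lands@16:L; in-air after throw: [b3@13:R b4@16:L b2@17:R b1@18:L]
Beat 13 (R): throw ball3 h=2 -> lands@15:R; in-air after throw: [b3@15:R b4@16:L b2@17:R b1@18:L]

Answer: ball4:lands@16:L ball2:lands@17:R ball1:lands@18:L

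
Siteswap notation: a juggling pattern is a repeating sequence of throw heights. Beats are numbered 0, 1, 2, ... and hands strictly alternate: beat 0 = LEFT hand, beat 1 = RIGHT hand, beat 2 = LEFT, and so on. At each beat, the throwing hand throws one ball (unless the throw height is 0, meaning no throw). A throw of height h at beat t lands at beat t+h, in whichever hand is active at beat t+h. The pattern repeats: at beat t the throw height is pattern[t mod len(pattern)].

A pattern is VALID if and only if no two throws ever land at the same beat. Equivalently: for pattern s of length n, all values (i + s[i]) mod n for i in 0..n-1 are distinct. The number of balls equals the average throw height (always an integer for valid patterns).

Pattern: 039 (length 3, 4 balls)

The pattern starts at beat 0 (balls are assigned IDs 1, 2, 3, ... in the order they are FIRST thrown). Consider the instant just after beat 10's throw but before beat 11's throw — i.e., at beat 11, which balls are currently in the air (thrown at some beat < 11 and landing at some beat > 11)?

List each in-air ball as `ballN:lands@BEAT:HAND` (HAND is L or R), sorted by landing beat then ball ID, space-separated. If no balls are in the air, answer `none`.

Beat 1 (R): throw ball1 h=3 -> lands@4:L; in-air after throw: [b1@4:L]
Beat 2 (L): throw ball2 h=9 -> lands@11:R; in-air after throw: [b1@4:L b2@11:R]
Beat 4 (L): throw ball1 h=3 -> lands@7:R; in-air after throw: [b1@7:R b2@11:R]
Beat 5 (R): throw ball3 h=9 -> lands@14:L; in-air after throw: [b1@7:R b2@11:R b3@14:L]
Beat 7 (R): throw ball1 h=3 -> lands@10:L; in-air after throw: [b1@10:L b2@11:R b3@14:L]
Beat 8 (L): throw ball4 h=9 -> lands@17:R; in-air after throw: [b1@10:L b2@11:R b3@14:L b4@17:R]
Beat 10 (L): throw ball1 h=3 -> lands@13:R; in-air after throw: [b2@11:R b1@13:R b3@14:L b4@17:R]
Beat 11 (R): throw ball2 h=9 -> lands@20:L; in-air after throw: [b1@13:R b3@14:L b4@17:R b2@20:L]

Answer: ball1:lands@13:R ball3:lands@14:L ball4:lands@17:R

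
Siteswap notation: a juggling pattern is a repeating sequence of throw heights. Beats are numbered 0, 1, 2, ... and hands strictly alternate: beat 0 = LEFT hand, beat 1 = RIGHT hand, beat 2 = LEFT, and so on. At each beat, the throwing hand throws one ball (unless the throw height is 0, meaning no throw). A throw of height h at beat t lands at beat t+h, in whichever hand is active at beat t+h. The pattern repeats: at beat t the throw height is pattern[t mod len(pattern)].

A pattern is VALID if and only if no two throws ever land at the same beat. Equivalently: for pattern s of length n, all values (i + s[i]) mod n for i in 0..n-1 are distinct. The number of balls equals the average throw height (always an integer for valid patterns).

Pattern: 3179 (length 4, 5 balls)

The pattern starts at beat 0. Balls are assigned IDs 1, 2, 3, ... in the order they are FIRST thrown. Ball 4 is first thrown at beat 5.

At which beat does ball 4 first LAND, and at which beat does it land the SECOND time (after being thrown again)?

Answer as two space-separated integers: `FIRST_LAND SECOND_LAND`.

Answer: 6 13

Derivation:
Beat 0 (L): throw ball1 h=3 -> lands@3:R; in-air after throw: [b1@3:R]
Beat 1 (R): throw ball2 h=1 -> lands@2:L; in-air after throw: [b2@2:L b1@3:R]
Beat 2 (L): throw ball2 h=7 -> lands@9:R; in-air after throw: [b1@3:R b2@9:R]
Beat 3 (R): throw ball1 h=9 -> lands@12:L; in-air after throw: [b2@9:R b1@12:L]
Beat 4 (L): throw ball3 h=3 -> lands@7:R; in-air after throw: [b3@7:R b2@9:R b1@12:L]
Beat 5 (R): throw ball4 h=1 -> lands@6:L; in-air after throw: [b4@6:L b3@7:R b2@9:R b1@12:L]
Beat 6 (L): throw ball4 h=7 -> lands@13:R; in-air after throw: [b3@7:R b2@9:R b1@12:L b4@13:R]
Beat 7 (R): throw ball3 h=9 -> lands@16:L; in-air after throw: [b2@9:R b1@12:L b4@13:R b3@16:L]
Beat 8 (L): throw ball5 h=3 -> lands@11:R; in-air after throw: [b2@9:R b5@11:R b1@12:L b4@13:R b3@16:L]
Beat 9 (R): throw ball2 h=1 -> lands@10:L; in-air after throw: [b2@10:L b5@11:R b1@12:L b4@13:R b3@16:L]
Beat 10 (L): throw ball2 h=7 -> lands@17:R; in-air after throw: [b5@11:R b1@12:L b4@13:R b3@16:L b2@17:R]
Beat 11 (R): throw ball5 h=9 -> lands@20:L; in-air after throw: [b1@12:L b4@13:R b3@16:L b2@17:R b5@20:L]
Beat 12 (L): throw ball1 h=3 -> lands@15:R; in-air after throw: [b4@13:R b1@15:R b3@16:L b2@17:R b5@20:L]
Beat 13 (R): throw ball4 h=1 -> lands@14:L; in-air after throw: [b4@14:L b1@15:R b3@16:L b2@17:R b5@20:L]
Ball 4: thrown@5 h=1 -> first land @6; rethrown@6 h=7 -> second land @13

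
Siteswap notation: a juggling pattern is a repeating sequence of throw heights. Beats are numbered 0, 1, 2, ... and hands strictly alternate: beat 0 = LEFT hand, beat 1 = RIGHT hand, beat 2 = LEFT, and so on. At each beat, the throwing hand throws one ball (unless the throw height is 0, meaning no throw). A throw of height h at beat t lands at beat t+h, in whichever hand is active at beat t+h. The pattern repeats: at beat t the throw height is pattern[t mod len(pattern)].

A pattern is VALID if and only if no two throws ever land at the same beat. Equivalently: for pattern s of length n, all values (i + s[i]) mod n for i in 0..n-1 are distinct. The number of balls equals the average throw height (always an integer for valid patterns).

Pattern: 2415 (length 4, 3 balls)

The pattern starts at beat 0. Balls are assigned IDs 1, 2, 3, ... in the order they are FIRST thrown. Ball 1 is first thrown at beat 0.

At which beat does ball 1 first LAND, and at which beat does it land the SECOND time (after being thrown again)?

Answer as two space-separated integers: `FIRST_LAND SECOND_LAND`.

Beat 0 (L): throw ball1 h=2 -> lands@2:L; in-air after throw: [b1@2:L]
Beat 1 (R): throw ball2 h=4 -> lands@5:R; in-air after throw: [b1@2:L b2@5:R]
Beat 2 (L): throw ball1 h=1 -> lands@3:R; in-air after throw: [b1@3:R b2@5:R]
Beat 3 (R): throw ball1 h=5 -> lands@8:L; in-air after throw: [b2@5:R b1@8:L]
Ball 1: thrown@0 h=2 -> first land @2; rethrown@2 h=1 -> second land @3

Answer: 2 3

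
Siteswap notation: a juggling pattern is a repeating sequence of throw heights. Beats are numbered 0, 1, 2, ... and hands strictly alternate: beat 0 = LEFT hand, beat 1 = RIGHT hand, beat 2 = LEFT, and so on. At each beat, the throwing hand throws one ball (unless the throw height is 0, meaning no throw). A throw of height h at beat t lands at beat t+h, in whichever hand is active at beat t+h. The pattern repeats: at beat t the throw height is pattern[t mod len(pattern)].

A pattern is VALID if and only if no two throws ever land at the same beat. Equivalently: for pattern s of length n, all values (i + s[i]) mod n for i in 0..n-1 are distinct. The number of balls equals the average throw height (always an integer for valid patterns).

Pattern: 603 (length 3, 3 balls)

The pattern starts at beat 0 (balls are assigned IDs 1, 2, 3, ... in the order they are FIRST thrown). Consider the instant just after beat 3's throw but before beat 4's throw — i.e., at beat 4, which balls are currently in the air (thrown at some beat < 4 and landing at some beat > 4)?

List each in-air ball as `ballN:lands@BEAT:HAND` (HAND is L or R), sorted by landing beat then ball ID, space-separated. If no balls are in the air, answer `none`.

Beat 0 (L): throw ball1 h=6 -> lands@6:L; in-air after throw: [b1@6:L]
Beat 2 (L): throw ball2 h=3 -> lands@5:R; in-air after throw: [b2@5:R b1@6:L]
Beat 3 (R): throw ball3 h=6 -> lands@9:R; in-air after throw: [b2@5:R b1@6:L b3@9:R]

Answer: ball2:lands@5:R ball1:lands@6:L ball3:lands@9:R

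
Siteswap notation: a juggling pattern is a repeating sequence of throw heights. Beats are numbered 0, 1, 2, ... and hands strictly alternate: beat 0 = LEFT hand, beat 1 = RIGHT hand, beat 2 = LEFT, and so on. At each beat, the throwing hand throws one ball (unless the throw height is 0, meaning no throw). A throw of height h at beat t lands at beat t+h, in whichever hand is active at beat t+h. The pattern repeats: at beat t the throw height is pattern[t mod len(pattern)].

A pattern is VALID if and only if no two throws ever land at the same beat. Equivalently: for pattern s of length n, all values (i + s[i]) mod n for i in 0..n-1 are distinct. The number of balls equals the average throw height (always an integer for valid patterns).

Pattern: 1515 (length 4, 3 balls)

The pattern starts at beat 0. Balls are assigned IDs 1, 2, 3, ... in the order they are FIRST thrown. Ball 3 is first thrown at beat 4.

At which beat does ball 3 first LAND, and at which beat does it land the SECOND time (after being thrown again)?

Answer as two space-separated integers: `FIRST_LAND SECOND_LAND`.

Answer: 5 10

Derivation:
Beat 0 (L): throw ball1 h=1 -> lands@1:R; in-air after throw: [b1@1:R]
Beat 1 (R): throw ball1 h=5 -> lands@6:L; in-air after throw: [b1@6:L]
Beat 2 (L): throw ball2 h=1 -> lands@3:R; in-air after throw: [b2@3:R b1@6:L]
Beat 3 (R): throw ball2 h=5 -> lands@8:L; in-air after throw: [b1@6:L b2@8:L]
Beat 4 (L): throw ball3 h=1 -> lands@5:R; in-air after throw: [b3@5:R b1@6:L b2@8:L]
Beat 5 (R): throw ball3 h=5 -> lands@10:L; in-air after throw: [b1@6:L b2@8:L b3@10:L]
Beat 6 (L): throw ball1 h=1 -> lands@7:R; in-air after throw: [b1@7:R b2@8:L b3@10:L]
Beat 7 (R): throw ball1 h=5 -> lands@12:L; in-air after throw: [b2@8:L b3@10:L b1@12:L]
Beat 8 (L): throw ball2 h=1 -> lands@9:R; in-air after throw: [b2@9:R b3@10:L b1@12:L]
Beat 9 (R): throw ball2 h=5 -> lands@14:L; in-air after throw: [b3@10:L b1@12:L b2@14:L]
Beat 10 (L): throw ball3 h=1 -> lands@11:R; in-air after throw: [b3@11:R b1@12:L b2@14:L]
Ball 3: thrown@4 h=1 -> first land @5; rethrown@5 h=5 -> second land @10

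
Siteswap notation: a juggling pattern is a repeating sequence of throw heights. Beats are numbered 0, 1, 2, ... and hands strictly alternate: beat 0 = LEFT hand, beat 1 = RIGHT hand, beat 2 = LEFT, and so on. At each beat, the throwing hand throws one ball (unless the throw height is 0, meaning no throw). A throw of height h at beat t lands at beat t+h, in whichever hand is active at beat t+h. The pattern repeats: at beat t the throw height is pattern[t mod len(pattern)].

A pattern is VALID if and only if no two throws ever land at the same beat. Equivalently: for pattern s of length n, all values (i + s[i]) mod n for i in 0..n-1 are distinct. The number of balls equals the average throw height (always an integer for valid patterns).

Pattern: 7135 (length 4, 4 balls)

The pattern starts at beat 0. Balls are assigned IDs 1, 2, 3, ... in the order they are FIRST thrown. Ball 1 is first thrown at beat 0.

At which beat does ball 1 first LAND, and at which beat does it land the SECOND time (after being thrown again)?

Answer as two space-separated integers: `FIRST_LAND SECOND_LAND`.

Beat 0 (L): throw ball1 h=7 -> lands@7:R; in-air after throw: [b1@7:R]
Beat 1 (R): throw ball2 h=1 -> lands@2:L; in-air after throw: [b2@2:L b1@7:R]
Beat 2 (L): throw ball2 h=3 -> lands@5:R; in-air after throw: [b2@5:R b1@7:R]
Beat 3 (R): throw ball3 h=5 -> lands@8:L; in-air after throw: [b2@5:R b1@7:R b3@8:L]
Beat 4 (L): throw ball4 h=7 -> lands@11:R; in-air after throw: [b2@5:R b1@7:R b3@8:L b4@11:R]
Beat 5 (R): throw ball2 h=1 -> lands@6:L; in-air after throw: [b2@6:L b1@7:R b3@8:L b4@11:R]
Beat 6 (L): throw ball2 h=3 -> lands@9:R; in-air after throw: [b1@7:R b3@8:L b2@9:R b4@11:R]
Beat 7 (R): throw ball1 h=5 -> lands@12:L; in-air after throw: [b3@8:L b2@9:R b4@11:R b1@12:L]
Beat 8 (L): throw ball3 h=7 -> lands@15:R; in-air after throw: [b2@9:R b4@11:R b1@12:L b3@15:R]
Beat 9 (R): throw ball2 h=1 -> lands@10:L; in-air after throw: [b2@10:L b4@11:R b1@12:L b3@15:R]
Beat 10 (L): throw ball2 h=3 -> lands@13:R; in-air after throw: [b4@11:R b1@12:L b2@13:R b3@15:R]
Beat 11 (R): throw ball4 h=5 -> lands@16:L; in-air after throw: [b1@12:L b2@13:R b3@15:R b4@16:L]
Beat 12 (L): throw ball1 h=7 -> lands@19:R; in-air after throw: [b2@13:R b3@15:R b4@16:L b1@19:R]
Ball 1: thrown@0 h=7 -> first land @7; rethrown@7 h=5 -> second land @12

Answer: 7 12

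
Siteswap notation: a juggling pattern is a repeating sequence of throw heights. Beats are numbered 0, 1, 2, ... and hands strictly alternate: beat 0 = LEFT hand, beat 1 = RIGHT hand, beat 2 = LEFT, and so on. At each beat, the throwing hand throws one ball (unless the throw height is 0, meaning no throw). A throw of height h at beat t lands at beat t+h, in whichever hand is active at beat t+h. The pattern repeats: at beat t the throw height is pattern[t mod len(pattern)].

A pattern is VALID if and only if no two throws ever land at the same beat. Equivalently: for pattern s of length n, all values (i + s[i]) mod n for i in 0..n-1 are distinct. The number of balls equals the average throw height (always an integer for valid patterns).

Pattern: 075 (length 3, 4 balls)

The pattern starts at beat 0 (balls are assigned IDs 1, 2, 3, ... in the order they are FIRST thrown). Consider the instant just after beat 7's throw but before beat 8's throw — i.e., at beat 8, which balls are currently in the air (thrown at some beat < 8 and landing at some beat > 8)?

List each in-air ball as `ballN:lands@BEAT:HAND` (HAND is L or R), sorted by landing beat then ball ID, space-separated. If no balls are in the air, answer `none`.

Answer: ball4:lands@10:L ball3:lands@11:R ball2:lands@14:L

Derivation:
Beat 1 (R): throw ball1 h=7 -> lands@8:L; in-air after throw: [b1@8:L]
Beat 2 (L): throw ball2 h=5 -> lands@7:R; in-air after throw: [b2@7:R b1@8:L]
Beat 4 (L): throw ball3 h=7 -> lands@11:R; in-air after throw: [b2@7:R b1@8:L b3@11:R]
Beat 5 (R): throw ball4 h=5 -> lands@10:L; in-air after throw: [b2@7:R b1@8:L b4@10:L b3@11:R]
Beat 7 (R): throw ball2 h=7 -> lands@14:L; in-air after throw: [b1@8:L b4@10:L b3@11:R b2@14:L]
Beat 8 (L): throw ball1 h=5 -> lands@13:R; in-air after throw: [b4@10:L b3@11:R b1@13:R b2@14:L]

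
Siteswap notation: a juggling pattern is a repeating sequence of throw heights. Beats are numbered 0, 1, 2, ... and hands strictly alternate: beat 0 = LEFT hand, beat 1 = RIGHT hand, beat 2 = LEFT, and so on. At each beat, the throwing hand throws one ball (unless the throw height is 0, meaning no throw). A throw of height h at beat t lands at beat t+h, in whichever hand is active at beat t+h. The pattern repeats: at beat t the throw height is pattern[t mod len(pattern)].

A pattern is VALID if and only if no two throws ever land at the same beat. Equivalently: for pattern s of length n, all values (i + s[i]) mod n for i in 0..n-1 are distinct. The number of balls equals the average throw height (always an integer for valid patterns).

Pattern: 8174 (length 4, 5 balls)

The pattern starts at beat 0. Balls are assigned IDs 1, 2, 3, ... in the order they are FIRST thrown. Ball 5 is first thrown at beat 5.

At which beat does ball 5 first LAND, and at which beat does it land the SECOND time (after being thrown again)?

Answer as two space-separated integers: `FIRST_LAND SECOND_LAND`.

Beat 0 (L): throw ball1 h=8 -> lands@8:L; in-air after throw: [b1@8:L]
Beat 1 (R): throw ball2 h=1 -> lands@2:L; in-air after throw: [b2@2:L b1@8:L]
Beat 2 (L): throw ball2 h=7 -> lands@9:R; in-air after throw: [b1@8:L b2@9:R]
Beat 3 (R): throw ball3 h=4 -> lands@7:R; in-air after throw: [b3@7:R b1@8:L b2@9:R]
Beat 4 (L): throw ball4 h=8 -> lands@12:L; in-air after throw: [b3@7:R b1@8:L b2@9:R b4@12:L]
Beat 5 (R): throw ball5 h=1 -> lands@6:L; in-air after throw: [b5@6:L b3@7:R b1@8:L b2@9:R b4@12:L]
Beat 6 (L): throw ball5 h=7 -> lands@13:R; in-air after throw: [b3@7:R b1@8:L b2@9:R b4@12:L b5@13:R]
Beat 7 (R): throw ball3 h=4 -> lands@11:R; in-air after throw: [b1@8:L b2@9:R b3@11:R b4@12:L b5@13:R]
Beat 8 (L): throw ball1 h=8 -> lands@16:L; in-air after throw: [b2@9:R b3@11:R b4@12:L b5@13:R b1@16:L]
Beat 9 (R): throw ball2 h=1 -> lands@10:L; in-air after throw: [b2@10:L b3@11:R b4@12:L b5@13:R b1@16:L]
Beat 10 (L): throw ball2 h=7 -> lands@17:R; in-air after throw: [b3@11:R b4@12:L b5@13:R b1@16:L b2@17:R]
Beat 11 (R): throw ball3 h=4 -> lands@15:R; in-air after throw: [b4@12:L b5@13:R b3@15:R b1@16:L b2@17:R]
Beat 12 (L): throw ball4 h=8 -> lands@20:L; in-air after throw: [b5@13:R b3@15:R b1@16:L b2@17:R b4@20:L]
Beat 13 (R): throw ball5 h=1 -> lands@14:L; in-air after throw: [b5@14:L b3@15:R b1@16:L b2@17:R b4@20:L]
Ball 5: thrown@5 h=1 -> first land @6; rethrown@6 h=7 -> second land @13

Answer: 6 13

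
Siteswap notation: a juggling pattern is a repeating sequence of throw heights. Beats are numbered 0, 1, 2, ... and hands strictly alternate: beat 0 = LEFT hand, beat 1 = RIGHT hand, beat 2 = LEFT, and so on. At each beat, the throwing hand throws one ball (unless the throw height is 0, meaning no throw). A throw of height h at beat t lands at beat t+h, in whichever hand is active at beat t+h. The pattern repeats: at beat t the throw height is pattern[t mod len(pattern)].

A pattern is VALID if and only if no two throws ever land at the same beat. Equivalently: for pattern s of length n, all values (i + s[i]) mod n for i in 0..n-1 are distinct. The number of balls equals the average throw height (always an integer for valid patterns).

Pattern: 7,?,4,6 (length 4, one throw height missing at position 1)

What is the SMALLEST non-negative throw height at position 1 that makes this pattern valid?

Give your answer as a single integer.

i=0: (0 + 7) mod 4 = 3
i=1: s[i]=? (unknown)
i=2: (2 + 4) mod 4 = 2
i=3: (3 + 6) mod 4 = 1
Known residues: [1, 2, 3]; need a permutation of 0..3, so missing residue r = 0
Need (1 + s) mod 4 = 0; smallest s = (0 - 1) mod 4 = 3

Answer: 3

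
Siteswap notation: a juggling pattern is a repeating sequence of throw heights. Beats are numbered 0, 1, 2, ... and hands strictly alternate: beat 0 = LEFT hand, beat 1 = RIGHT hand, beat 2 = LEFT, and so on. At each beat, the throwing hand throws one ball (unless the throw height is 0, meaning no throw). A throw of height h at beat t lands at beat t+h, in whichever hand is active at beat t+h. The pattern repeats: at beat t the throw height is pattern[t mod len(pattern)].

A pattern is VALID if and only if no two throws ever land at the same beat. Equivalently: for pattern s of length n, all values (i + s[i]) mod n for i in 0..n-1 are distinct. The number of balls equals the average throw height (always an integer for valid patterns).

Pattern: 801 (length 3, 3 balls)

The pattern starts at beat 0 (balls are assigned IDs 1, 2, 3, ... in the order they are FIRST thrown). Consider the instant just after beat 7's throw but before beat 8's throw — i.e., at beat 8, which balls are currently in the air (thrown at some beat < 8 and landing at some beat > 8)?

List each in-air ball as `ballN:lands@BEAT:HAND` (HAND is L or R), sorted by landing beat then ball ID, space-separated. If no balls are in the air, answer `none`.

Answer: ball2:lands@11:R ball3:lands@14:L

Derivation:
Beat 0 (L): throw ball1 h=8 -> lands@8:L; in-air after throw: [b1@8:L]
Beat 2 (L): throw ball2 h=1 -> lands@3:R; in-air after throw: [b2@3:R b1@8:L]
Beat 3 (R): throw ball2 h=8 -> lands@11:R; in-air after throw: [b1@8:L b2@11:R]
Beat 5 (R): throw ball3 h=1 -> lands@6:L; in-air after throw: [b3@6:L b1@8:L b2@11:R]
Beat 6 (L): throw ball3 h=8 -> lands@14:L; in-air after throw: [b1@8:L b2@11:R b3@14:L]
Beat 8 (L): throw ball1 h=1 -> lands@9:R; in-air after throw: [b1@9:R b2@11:R b3@14:L]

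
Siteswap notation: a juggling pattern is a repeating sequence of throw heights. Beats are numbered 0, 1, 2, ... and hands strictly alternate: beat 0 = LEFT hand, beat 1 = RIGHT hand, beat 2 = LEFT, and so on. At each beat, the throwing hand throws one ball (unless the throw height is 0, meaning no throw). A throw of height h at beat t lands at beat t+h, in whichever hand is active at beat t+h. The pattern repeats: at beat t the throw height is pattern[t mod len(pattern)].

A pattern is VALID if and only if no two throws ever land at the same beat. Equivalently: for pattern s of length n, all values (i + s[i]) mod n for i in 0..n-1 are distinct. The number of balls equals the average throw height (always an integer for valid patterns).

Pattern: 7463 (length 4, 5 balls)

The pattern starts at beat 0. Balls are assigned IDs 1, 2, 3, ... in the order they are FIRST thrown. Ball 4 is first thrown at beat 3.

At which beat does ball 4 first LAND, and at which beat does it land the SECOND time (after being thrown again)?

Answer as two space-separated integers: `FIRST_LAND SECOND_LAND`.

Beat 0 (L): throw ball1 h=7 -> lands@7:R; in-air after throw: [b1@7:R]
Beat 1 (R): throw ball2 h=4 -> lands@5:R; in-air after throw: [b2@5:R b1@7:R]
Beat 2 (L): throw ball3 h=6 -> lands@8:L; in-air after throw: [b2@5:R b1@7:R b3@8:L]
Beat 3 (R): throw ball4 h=3 -> lands@6:L; in-air after throw: [b2@5:R b4@6:L b1@7:R b3@8:L]
Beat 4 (L): throw ball5 h=7 -> lands@11:R; in-air after throw: [b2@5:R b4@6:L b1@7:R b3@8:L b5@11:R]
Beat 5 (R): throw ball2 h=4 -> lands@9:R; in-air after throw: [b4@6:L b1@7:R b3@8:L b2@9:R b5@11:R]
Beat 6 (L): throw ball4 h=6 -> lands@12:L; in-air after throw: [b1@7:R b3@8:L b2@9:R b5@11:R b4@12:L]
Beat 7 (R): throw ball1 h=3 -> lands@10:L; in-air after throw: [b3@8:L b2@9:R b1@10:L b5@11:R b4@12:L]
Beat 8 (L): throw ball3 h=7 -> lands@15:R; in-air after throw: [b2@9:R b1@10:L b5@11:R b4@12:L b3@15:R]
Beat 9 (R): throw ball2 h=4 -> lands@13:R; in-air after throw: [b1@10:L b5@11:R b4@12:L b2@13:R b3@15:R]
Beat 10 (L): throw ball1 h=6 -> lands@16:L; in-air after throw: [b5@11:R b4@12:L b2@13:R b3@15:R b1@16:L]
Beat 11 (R): throw ball5 h=3 -> lands@14:L; in-air after throw: [b4@12:L b2@13:R b5@14:L b3@15:R b1@16:L]
Beat 12 (L): throw ball4 h=7 -> lands@19:R; in-air after throw: [b2@13:R b5@14:L b3@15:R b1@16:L b4@19:R]
Ball 4: thrown@3 h=3 -> first land @6; rethrown@6 h=6 -> second land @12

Answer: 6 12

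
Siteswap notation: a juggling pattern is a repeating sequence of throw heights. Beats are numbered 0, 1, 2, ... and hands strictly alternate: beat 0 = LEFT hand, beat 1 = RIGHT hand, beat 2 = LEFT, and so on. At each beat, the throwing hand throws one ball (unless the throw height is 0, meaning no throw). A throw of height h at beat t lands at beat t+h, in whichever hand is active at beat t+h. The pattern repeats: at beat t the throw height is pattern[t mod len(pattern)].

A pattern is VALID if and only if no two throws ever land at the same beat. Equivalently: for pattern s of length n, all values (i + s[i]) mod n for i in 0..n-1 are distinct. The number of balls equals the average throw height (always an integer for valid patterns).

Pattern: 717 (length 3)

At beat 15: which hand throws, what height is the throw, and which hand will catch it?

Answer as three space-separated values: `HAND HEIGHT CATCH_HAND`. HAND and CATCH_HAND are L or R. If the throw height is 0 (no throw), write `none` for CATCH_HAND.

Beat 15: 15 mod 2 = 1, so hand = R
Throw height = pattern[15 mod 3] = pattern[0] = 7
Lands at beat 15+7=22, 22 mod 2 = 0, so catch hand = L

Answer: R 7 L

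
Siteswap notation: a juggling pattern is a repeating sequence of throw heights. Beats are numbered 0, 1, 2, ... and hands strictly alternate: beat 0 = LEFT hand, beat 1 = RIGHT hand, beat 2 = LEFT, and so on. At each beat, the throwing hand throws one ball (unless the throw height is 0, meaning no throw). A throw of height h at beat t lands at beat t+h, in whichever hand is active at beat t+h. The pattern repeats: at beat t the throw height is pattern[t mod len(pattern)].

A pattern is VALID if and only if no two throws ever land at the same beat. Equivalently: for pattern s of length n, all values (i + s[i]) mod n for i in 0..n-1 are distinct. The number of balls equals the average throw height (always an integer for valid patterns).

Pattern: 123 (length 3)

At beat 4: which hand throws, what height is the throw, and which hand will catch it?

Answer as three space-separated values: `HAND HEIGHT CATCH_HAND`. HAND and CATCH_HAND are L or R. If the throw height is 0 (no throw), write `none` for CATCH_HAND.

Beat 4: 4 mod 2 = 0, so hand = L
Throw height = pattern[4 mod 3] = pattern[1] = 2
Lands at beat 4+2=6, 6 mod 2 = 0, so catch hand = L

Answer: L 2 L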